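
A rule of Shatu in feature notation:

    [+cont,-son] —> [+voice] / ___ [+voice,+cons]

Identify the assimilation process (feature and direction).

regressive voicing assimilation

The target ([+cont,-son], fricatives) acquires [+voice] next to a voiced consonant ([+voice,+cons]) — it takes on the voicing of its neighbour, so the feature that spreads is voicing.
Since the environment is written after the underscore, the trigger follows the target; the direction is regressive.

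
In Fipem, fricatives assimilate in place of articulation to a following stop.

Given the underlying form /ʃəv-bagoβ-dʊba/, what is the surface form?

[ʃəβbagozdʊba]

/v/ is a voiced labiodental fricative. The following trigger /b/ is bilabial, so /v/ must become bilabial as well.
A voiced bilabial fricative is [β], so the surface segment is [β].
At the second juncture, /β/ likewise becomes [z] adjacent to /d/.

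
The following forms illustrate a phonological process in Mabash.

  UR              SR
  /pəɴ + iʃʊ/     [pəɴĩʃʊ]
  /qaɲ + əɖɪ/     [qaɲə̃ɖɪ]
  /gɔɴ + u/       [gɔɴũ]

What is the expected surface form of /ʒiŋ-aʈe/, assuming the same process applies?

[ʒiŋãʈe]

The data show progressive nasality assimilation (vowel nasalisation): /i/ → [ĩ] after /ɴ/; /ə/ → [ə̃] after /ɲ/; /u/ → [ũ] after /ɴ/ — a vowel is nasalised by an immediately preceding nasal consonant.
The vowel /a/ is adjacent to the preceding nasal /ŋ/, so it acquires [+nasal] and surfaces as [ã].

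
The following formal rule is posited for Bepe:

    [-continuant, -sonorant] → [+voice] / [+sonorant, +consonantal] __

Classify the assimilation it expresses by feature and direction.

The structural change is [+voice], and the conditioning segment [+sonorant, +consonantal] (a sonorant consonant) is itself voiced, so the target comes to share the voicing of its neighbour — voicing assimilation.
Since the environment is written before the underscore, the trigger precedes the target; the direction is progressive.

progressive voicing assimilation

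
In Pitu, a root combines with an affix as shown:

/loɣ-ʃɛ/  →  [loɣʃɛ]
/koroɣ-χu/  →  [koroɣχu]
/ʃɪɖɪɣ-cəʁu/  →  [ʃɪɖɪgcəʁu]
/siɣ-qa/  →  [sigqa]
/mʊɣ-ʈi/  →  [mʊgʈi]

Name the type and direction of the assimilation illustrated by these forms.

The segment that alternates is /ɣ/, which surfaces as [g] when adjacent to /c/.
/ɣ/ is a fricative while /c/ is a stop; the output [g] is a stop, matching the trigger — so the feature that spreads is manner.
Place and voice are unchanged, so the assimilation is partial, not total.
Checking the remaining alternations: /ɣ/ → [g] before /q/ (fricative → stop, matching a stop); /ɣ/ → [g] before /ʈ/ (fricative → stop, matching a stop) — only manner changes, and always toward the following segment.
No alternation appears in [loɣʃɛ], [koroɣχu]: there the adjacent consonants already agree in manner (/ɣ/ and /ʃ/ are both fricatives; /ɣ/ and /χ/ are both fricatives), so these forms are consistent with the same rule.
Since the segment that changes precedes the conditioning segment, the assimilation is regressive.

regressive manner assimilation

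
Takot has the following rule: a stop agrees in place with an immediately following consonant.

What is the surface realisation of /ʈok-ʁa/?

[ʈoqʁa]

The rule targets /k/ (voiceless velar stop), which sits before the trigger /ʁ/ (uvular).
Changing only its place to uvular gives [q] — the voiceless uvular stop.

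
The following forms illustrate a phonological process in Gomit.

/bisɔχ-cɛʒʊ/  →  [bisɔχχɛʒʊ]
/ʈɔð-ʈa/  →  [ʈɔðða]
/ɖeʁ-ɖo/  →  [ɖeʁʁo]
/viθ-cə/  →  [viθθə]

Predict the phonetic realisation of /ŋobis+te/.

The data show progressive total assimilation (/c/ → [χ] after /χ/; /ʈ/ → [ð] after /ð/; /ɖ/ → [ʁ] after /ʁ/; /c/ → [θ] after /θ/): in every case the target segment becomes identical to its preceding neighbour, copying more than a single feature.
/t/ is the segment targeted by the rule; it sits immediately after /s/, so it assimilates completely and surfaces as [s].

[ŋobisse]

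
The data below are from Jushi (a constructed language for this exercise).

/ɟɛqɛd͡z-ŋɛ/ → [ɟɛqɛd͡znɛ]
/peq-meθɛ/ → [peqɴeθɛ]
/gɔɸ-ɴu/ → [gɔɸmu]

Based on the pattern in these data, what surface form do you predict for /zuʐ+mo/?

[zuʐɳo]

The data show progressive place assimilation: /ŋ/ → [n] after /d͡z/; /m/ → [ɴ] after /q/; /ɴ/ → [m] after /ɸ/. In each pair only place changes, matching the preceding consonant, while manner and voice stay constant.
The rule targets /m/ (voiced bilabial nasal), which sits after the trigger /ʐ/ (retroflex).
Changing only its place to retroflex gives [ɳ] — the voiced retroflex nasal.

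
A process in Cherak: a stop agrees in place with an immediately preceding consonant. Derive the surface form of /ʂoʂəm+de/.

The rule targets /d/ (voiced alveolar stop), which sits after the trigger /m/ (bilabial).
Changing only its place to bilabial gives [b] — the voiced bilabial stop.

[ʂoʂəmbe]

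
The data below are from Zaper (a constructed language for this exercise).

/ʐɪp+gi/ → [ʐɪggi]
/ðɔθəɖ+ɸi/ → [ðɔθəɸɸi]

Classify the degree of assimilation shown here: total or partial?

total assimilation

Underlying /p/ is realised as [g] next to /g/; /g/ itself does not change.
The output [g] is identical to the trigger /g/ — every feature (place, manner, voicing) has been copied — so this is total assimilation.
The remaining alternation confirms this: /ɖ/ → [ɸ] before /ɸ/ — in each case the output is a copy of the following consonant.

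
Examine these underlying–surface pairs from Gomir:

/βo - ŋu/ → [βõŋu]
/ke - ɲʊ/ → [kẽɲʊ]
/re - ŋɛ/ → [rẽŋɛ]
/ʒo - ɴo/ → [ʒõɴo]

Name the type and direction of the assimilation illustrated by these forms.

regressive nasality assimilation (vowel nasalisation)

The vowel /o/ surfaces as nasalised [õ] next to the following nasal /ŋ/ — it has acquired the [+nasal] feature of its neighbour.
The other forms show the same pattern: /e/ → [ẽ] before /ɲ/; /e/ → [ẽ] before /ŋ/; /o/ → [õ] before /ɴ/ — each time a vowel is nasalised next to a following nasal.
Because the conditioning nasal is to the right of the vowel that changes, the process is regressive (anticipatory).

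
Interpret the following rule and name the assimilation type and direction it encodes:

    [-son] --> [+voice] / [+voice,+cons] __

progressive voicing assimilation

The structural change is [+voice], and the conditioning segment [+voice,+cons] (a voiced consonant) is itself voiced, so the target comes to share the voicing of its neighbour — voicing assimilation.
Since the environment is written before the underscore, the trigger precedes the target; the direction is progressive.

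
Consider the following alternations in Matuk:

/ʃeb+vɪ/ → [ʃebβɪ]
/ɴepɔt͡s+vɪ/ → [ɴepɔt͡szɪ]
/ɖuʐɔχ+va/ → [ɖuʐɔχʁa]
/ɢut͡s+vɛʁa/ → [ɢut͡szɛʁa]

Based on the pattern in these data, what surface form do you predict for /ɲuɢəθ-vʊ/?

The data show progressive place assimilation: /v/ → [β] after /b/; /v/ → [z] after /t͡s/; /v/ → [ʁ] after /χ/. In each pair only place changes, matching the preceding consonant, while manner and voice stay constant.
The rule targets /v/ (voiced labiodental fricative), which sits after the trigger /θ/ (dental).
Changing only its place to dental gives [ð] — the voiced dental fricative.

[ɲuɢəθðʊ]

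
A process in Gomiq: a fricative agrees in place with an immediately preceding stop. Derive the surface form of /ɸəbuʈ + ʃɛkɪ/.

[ɸəbuʈʂɛkɪ]

/ʃ/ is a voiceless postalveolar fricative. The preceding trigger /ʈ/ is retroflex, so /ʃ/ must become retroflex as well.
A voiceless retroflex fricative is [ʂ], so the surface segment is [ʂ].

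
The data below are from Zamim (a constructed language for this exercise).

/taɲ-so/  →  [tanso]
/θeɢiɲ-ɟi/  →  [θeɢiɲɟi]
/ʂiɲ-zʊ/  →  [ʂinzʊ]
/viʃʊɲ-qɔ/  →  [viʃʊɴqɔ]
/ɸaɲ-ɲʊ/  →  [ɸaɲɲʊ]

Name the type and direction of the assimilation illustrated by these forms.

regressive place assimilation

Comparing underlying and surface forms, /ɲ/ → [n] is the alternation; the neighbouring /s/ is constant.
The change palatal → alveolar matches the place of the following /s/, identifying this as place assimilation.
Manner and voice are unchanged, so the assimilation is partial, not total.
The same holds elsewhere in the data: /ɲ/ → [n] before /z/ (palatal → alveolar, matching alveolar); /ɲ/ → [ɴ] before /q/ (palatal → uvular, matching uvular) — only place changes, and always toward the following segment.
Nothing changes in [θeɢiɲɟi], [ɸaɲɲʊ]: there the adjacent consonants already agree in place (/ɲ/ and /ɟ/ are both palatal; /ɲ/ and /ɲ/ are both palatal), so these forms are consistent with the same rule.
Since the segment that changes precedes the conditioning segment, the assimilation is regressive.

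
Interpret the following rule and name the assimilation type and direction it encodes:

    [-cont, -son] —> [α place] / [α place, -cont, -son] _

progressive place assimilation

The shared variable α links the value of the place features (abbreviated [place]) on the target to the same value on the neighbouring segment, so place is the feature that assimilates.
The conditioning segment sits to the left of the focus bar, meaning the trigger precedes the segment that changes — progressive assimilation.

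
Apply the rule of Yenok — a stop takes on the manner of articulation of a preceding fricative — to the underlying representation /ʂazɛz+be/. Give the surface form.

/b/ is a voiced bilabial stop. The preceding trigger /z/ is a fricative, so /b/ must become a fricative as well.
The voiced bilabial fricative is [β], so /b/ → [β].

[ʂazɛzβe]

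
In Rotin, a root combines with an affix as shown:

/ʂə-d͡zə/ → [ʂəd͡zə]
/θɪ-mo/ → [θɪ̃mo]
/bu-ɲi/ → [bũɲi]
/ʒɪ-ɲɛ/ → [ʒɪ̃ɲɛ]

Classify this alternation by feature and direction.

The vowel /ɪ/ surfaces as nasalised [ɪ̃] next to the following nasal /m/ — it has acquired the [+nasal] feature of its neighbour.
Likewise in the remaining data: /u/ → [ũ] before /ɲ/; /ɪ/ → [ɪ̃] before /ɲ/ — each time a vowel is nasalised next to a following nasal.
No change occurs in [ʂəd͡zə] because the vowel at the boundary is adjacent to an oral consonant, not a nasal (/ə/ next to /d͡z/).
Because the conditioning nasal is to the right of the vowel that changes, the process is regressive (anticipatory).

regressive nasality assimilation (vowel nasalisation)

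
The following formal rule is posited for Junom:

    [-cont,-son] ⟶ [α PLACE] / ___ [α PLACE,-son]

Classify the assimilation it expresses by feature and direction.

The rule copies the place features (abbreviated [PLACE]) from the environment onto the target, so the assimilating feature is place.
Since the environment is written after the underscore, the trigger follows the target; the direction is regressive.

regressive place assimilation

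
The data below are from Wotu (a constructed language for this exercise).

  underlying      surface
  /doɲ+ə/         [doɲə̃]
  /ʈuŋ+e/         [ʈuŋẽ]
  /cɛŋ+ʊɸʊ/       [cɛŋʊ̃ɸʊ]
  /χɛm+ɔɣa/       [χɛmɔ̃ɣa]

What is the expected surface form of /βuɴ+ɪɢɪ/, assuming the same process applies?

[βuɴɪ̃ɢɪ]

The data show progressive nasality assimilation (vowel nasalisation): /ə/ → [ə̃] after /ɲ/; /e/ → [ẽ] after /ŋ/; /ʊ/ → [ʊ̃] after /ŋ/; /ɔ/ → [ɔ̃] after /m/ — a vowel is nasalised by an immediately preceding nasal consonant.
/ɪ/ sits next to the nasal /ɴ/ and is therefore nasalised to [ɪ̃].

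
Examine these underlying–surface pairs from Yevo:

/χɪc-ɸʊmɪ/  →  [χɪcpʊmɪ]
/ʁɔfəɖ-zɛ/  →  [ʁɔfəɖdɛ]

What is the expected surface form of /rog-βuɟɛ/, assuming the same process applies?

The data show progressive manner assimilation: /ɸ/ → [p] after /c/; /z/ → [d] after /ɖ/. In each pair only manner changes, matching the preceding consonant, while place and voice stay constant.
/β/ is a voiced bilabial fricative. The preceding trigger /g/ is a stop, so /β/ must become a stop as well.
A voiced bilabial stop is [b], so the surface segment is [b].

[rogbuɟɛ]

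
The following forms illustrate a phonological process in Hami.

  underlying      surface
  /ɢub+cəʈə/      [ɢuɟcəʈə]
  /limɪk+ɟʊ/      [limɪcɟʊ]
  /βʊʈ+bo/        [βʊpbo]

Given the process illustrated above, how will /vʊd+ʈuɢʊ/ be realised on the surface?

[vʊɖʈuɢʊ]

The data show regressive place assimilation: /b/ → [ɟ] before /c/; /k/ → [c] before /ɟ/; /ʈ/ → [p] before /b/. In each pair only place changes, matching the following consonant, while manner and voice stay constant.
/d/ is a voiced alveolar stop. The following trigger /ʈ/ is retroflex, so /d/ must become retroflex as well.
The voiced retroflex stop is [ɖ], so /d/ → [ɖ].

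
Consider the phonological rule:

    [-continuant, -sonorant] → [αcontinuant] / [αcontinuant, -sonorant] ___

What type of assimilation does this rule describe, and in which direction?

progressive manner assimilation

The shared variable α links the value of [continuant] on the target to that of the neighbouring obstruent. [continuant] distinguishes stops from fricatives — a manner-of-articulation feature — so this is manner assimilation.
The conditioning segment sits to the left of the focus bar, meaning the trigger precedes the segment that changes — progressive assimilation.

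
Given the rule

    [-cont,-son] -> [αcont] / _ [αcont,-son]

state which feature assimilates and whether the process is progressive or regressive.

regressive manner assimilation

The shared variable α links the value of [cont] on the target to that of the neighbouring obstruent. [cont] distinguishes stops from fricatives — a manner-of-articulation feature — so this is manner assimilation.
Since the environment is written after the underscore, the trigger follows the target; the direction is regressive.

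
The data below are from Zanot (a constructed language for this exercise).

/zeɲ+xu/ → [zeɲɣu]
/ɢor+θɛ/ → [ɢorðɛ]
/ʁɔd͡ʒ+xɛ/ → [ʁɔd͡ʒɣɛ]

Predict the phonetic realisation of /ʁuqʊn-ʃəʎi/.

The data show progressive voicing assimilation: /x/ → [ɣ] after /ɲ/; /θ/ → [ð] after /r/; /x/ → [ɣ] after /d͡ʒ/. In each pair only voicing changes, matching the preceding consonant, while place and manner stay constant.
/ʃ/ is a voiceless postalveolar fricative. The preceding trigger /n/ is voiced, so /ʃ/ must become voiced as well.
Changing only its voicing to voiced gives [ʒ] — the voiced postalveolar fricative.

[ʁuqʊnʒəʎi]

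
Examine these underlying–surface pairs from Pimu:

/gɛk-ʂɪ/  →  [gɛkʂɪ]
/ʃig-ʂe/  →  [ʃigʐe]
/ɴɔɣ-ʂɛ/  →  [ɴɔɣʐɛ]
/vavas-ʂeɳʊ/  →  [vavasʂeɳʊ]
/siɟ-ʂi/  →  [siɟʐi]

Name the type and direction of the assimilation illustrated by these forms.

Underlying /ʂ/ is realised as [ʐ] next to /g/; /g/ itself does not change.
/ʂ/ is voiceless while /g/ is voiced; the output [ʐ] is voiced, matching the trigger — so the feature that spreads is voicing.
Place and manner are unchanged, so the assimilation is partial, not total.
Checking the remaining alternations: /ʂ/ → [ʐ] after /ɣ/ (voiceless → voiced, matching voiced); /ʂ/ → [ʐ] after /ɟ/ (voiceless → voiced, matching voiced) — only voicing changes, and always toward the preceding segment.
No alternation appears in [gɛkʂɪ], [vavasʂeɳʊ]: there the adjacent consonants already agree in voicing (/ʂ/ and /k/ are both voiceless; /ʂ/ and /s/ are both voiceless), so these forms are consistent with the same rule.
The trigger is the preceding segment, so the direction is progressive (perseverative).

progressive voicing assimilation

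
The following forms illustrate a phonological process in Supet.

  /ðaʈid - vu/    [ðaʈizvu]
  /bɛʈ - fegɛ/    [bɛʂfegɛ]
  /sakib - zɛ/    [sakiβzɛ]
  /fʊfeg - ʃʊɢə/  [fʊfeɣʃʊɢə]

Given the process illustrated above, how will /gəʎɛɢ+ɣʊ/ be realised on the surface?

[gəʎɛʁɣʊ]

The data show regressive manner assimilation: /d/ → [z] before /v/; /ʈ/ → [ʂ] before /f/; /b/ → [β] before /z/; /g/ → [ɣ] before /ʃ/. In each pair only manner changes, matching the following consonant, while place and voice stay constant.
/ɢ/ is a voiced uvular stop. The following trigger /ɣ/ is a fricative, so /ɢ/ must become a fricative as well.
Changing only its manner to fricative gives [ʁ] — the voiced uvular fricative.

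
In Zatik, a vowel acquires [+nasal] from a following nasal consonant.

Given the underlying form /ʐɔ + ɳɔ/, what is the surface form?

The vowel /ɔ/ is adjacent to the following nasal /ɳ/, so it acquires [+nasal] and surfaces as [ɔ̃].

[ʐɔ̃ɳɔ]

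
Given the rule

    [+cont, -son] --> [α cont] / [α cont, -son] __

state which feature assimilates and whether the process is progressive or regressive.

The shared variable α links the value of [cont] on the target to that of the neighbouring obstruent. [cont] distinguishes stops from fricatives — a manner-of-articulation feature — so this is manner assimilation.
Since the environment is written before the underscore, the trigger precedes the target; the direction is progressive.

progressive manner assimilation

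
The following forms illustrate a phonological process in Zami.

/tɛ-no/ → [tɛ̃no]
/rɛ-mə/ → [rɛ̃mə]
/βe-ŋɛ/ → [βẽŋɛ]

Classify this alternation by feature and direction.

The vowel /ɛ/ surfaces as nasalised [ɛ̃] next to the following nasal /n/ — it has acquired the [+nasal] feature of its neighbour.
Likewise in the remaining data: /ɛ/ → [ɛ̃] before /m/; /e/ → [ẽ] before /ŋ/ — each time a vowel is nasalised next to a following nasal.
Because the conditioning nasal is to the right of the vowel that changes, the process is regressive (anticipatory).

regressive nasality assimilation (vowel nasalisation)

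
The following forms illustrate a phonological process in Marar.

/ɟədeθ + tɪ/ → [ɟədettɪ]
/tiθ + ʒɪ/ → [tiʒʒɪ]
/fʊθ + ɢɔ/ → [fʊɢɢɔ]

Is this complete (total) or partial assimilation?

total assimilation

Underlying /θ/ is realised as [t] next to /t/; /t/ itself does not change.
The output [t] is identical to the trigger /t/ — every feature (place, manner, voicing) has been copied — so this is total assimilation.
The remaining alternations confirm this: /θ/ → [ʒ] before /ʒ/; /θ/ → [ɢ] before /ɢ/ — in each case the output is a copy of the following consonant.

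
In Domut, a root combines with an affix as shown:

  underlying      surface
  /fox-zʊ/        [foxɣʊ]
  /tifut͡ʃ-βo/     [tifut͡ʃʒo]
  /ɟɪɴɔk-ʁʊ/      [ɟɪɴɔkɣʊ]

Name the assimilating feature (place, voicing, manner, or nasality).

The segment that alternates is /z/, which surfaces as [ɣ] when adjacent to /x/.
The change alveolar → velar matches the place of the preceding /x/, identifying this as place assimilation.
The same holds elsewhere in the data: /β/ → [ʒ] after /t͡ʃ/ (bilabial → postalveolar, matching postalveolar); /ʁ/ → [ɣ] after /k/ (uvular → velar, matching velar) — only place changes, and always toward the preceding segment.

place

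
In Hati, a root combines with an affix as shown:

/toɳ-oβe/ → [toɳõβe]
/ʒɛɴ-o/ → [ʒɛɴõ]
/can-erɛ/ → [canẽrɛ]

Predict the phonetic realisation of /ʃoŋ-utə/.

The data show progressive nasality assimilation (vowel nasalisation): /o/ → [õ] after /ɳ/; /o/ → [õ] after /ɴ/; /e/ → [ẽ] after /n/ — a vowel is nasalised by an immediately preceding nasal consonant.
/u/ sits next to the nasal /ŋ/ and is therefore nasalised to [ũ].

[ʃoŋũtə]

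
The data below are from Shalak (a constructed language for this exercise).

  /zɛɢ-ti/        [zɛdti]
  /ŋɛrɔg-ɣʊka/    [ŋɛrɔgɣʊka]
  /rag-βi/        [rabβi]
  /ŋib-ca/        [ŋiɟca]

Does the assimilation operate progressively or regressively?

regressive

Underlying /ɢ/ is realised as [d] next to /t/; /t/ itself does not change.
/ɢ/ is uvular while /t/ is alveolar; the output [d] is alveolar, matching the trigger — so the feature that spreads is place.
The other alternating forms pattern the same way: /g/ → [b] before /β/ (velar → bilabial, matching bilabial); /b/ → [ɟ] before /c/ (bilabial → palatal, matching palatal) — only place changes, and always toward the following segment.
No alternation appears in [ŋɛrɔgɣʊka]: there the adjacent consonants already agree in place (/g/ and /ɣ/ are both velar), so this form is consistent with the same rule.
Since the segment that changes precedes the conditioning segment, the assimilation is regressive.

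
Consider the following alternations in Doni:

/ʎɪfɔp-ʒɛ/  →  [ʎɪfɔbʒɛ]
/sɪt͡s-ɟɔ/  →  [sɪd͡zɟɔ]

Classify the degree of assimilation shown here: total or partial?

Comparing underlying and surface forms, /p/ → [b] is the alternation; the neighbouring /ʒ/ is constant.
/p/ is voiceless while /ʒ/ is voiced; the output [b] is voiced, matching the trigger — so the feature that spreads is voicing.
Place and manner are unchanged, so the assimilation is partial, not total.
The other alternating form patterns the same way: /t͡s/ → [d͡z] before /ɟ/ (voiceless → voiced, matching voiced) — only voicing changes, and always toward the following segment.

partial assimilation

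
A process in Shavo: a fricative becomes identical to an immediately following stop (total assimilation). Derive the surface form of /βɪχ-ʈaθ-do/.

[βɪʈʈaddo]

/χ/ is the segment targeted by the rule; it sits immediately before /ʈ/, so it assimilates completely and surfaces as [ʈ].
At the second juncture, /θ/ likewise becomes [d] adjacent to /d/.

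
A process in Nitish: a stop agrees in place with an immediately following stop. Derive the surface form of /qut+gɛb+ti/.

/t/ is a voiceless alveolar stop. The following trigger /g/ is velar, so /t/ must become velar as well.
The voiceless velar stop is [k], so /t/ → [k].
At the second juncture, /b/ likewise becomes [d] adjacent to /t/.

[qukgɛdti]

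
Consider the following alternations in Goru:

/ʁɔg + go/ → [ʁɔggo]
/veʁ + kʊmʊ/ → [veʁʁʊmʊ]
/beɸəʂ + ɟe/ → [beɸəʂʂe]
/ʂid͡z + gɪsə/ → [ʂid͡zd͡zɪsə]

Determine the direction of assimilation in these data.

progressive

Comparing underlying and surface forms, /k/ → [ʁ] is the alternation; the neighbouring /ʁ/ is constant.
The output [ʁ] is identical to the trigger /ʁ/ — every feature (place, manner, voicing) has been copied — so this is total assimilation.
The other forms behave the same way: /ɟ/ → [ʂ] after /ʂ/; /g/ → [d͡z] after /d͡z/ — in each case the output is a copy of the preceding consonant.
In [ʁɔggo] the two consonants at the boundary are already identical (/g/ + /g/), so the rule applies vacuously and nothing changes.
Since the segment that changes follows the conditioning segment, the assimilation is progressive.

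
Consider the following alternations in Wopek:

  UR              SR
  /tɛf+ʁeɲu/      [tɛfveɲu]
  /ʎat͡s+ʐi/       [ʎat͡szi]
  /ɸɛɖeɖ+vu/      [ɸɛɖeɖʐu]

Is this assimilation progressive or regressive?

progressive

Underlying /ʁ/ is realised as [v] next to /f/; /f/ itself does not change.
The change uvular → labiodental matches the place of the preceding /f/, identifying this as place assimilation.
The other alternating forms pattern the same way: /ʐ/ → [z] after /t͡s/ (retroflex → alveolar, matching alveolar); /v/ → [ʐ] after /ɖ/ (labiodental → retroflex, matching retroflex) — only place changes, and always toward the preceding segment.
The trigger is the preceding segment, so the direction is progressive (perseverative).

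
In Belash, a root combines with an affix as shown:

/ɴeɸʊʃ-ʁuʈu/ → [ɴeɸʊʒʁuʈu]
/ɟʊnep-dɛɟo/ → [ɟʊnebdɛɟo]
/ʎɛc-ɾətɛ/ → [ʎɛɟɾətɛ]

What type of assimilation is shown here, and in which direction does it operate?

regressive voicing assimilation

Underlying /ʃ/ is realised as [ʒ] next to /ʁ/; /ʁ/ itself does not change.
/ʃ/ is voiceless while /ʁ/ is voiced; the output [ʒ] is voiced, matching the trigger — so the feature that spreads is voicing.
Place and manner are unchanged, so the assimilation is partial, not total.
The same holds elsewhere in the data: /p/ → [b] before /d/ (voiceless → voiced, matching voiced); /c/ → [ɟ] before /ɾ/ (voiceless → voiced, matching voiced) — only voicing changes, and always toward the following segment.
Since the segment that changes precedes the conditioning segment, the assimilation is regressive.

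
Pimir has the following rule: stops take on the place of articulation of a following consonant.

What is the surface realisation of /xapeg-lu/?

The rule targets /g/ (voiced velar stop), which sits before the trigger /l/ (alveolar).
The voiced alveolar stop is [d], so /g/ → [d].

[xapedlu]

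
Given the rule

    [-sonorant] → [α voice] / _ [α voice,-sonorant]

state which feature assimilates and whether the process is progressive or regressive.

The shared variable α links the value of [voice] on the target to the same value on the neighbouring segment, so voicing is the feature that assimilates.
The conditioning segment sits to the right of the focus bar, meaning the trigger follows the segment that changes — regressive assimilation.

regressive voicing assimilation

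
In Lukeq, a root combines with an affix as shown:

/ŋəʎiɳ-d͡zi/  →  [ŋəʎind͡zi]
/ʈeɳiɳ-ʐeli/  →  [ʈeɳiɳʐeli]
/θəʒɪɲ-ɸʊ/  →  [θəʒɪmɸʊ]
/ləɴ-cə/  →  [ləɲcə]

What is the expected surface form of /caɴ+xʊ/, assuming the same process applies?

[caŋxʊ]

The data show regressive place assimilation: /ɳ/ → [n] before /d͡z/; /ɲ/ → [m] before /ɸ/; /ɴ/ → [ɲ] before /c/. In each pair only place changes, matching the following consonant, while manner and voice stay constant.
No alternation appears in [ʈeɳiɳʐeli]: there the adjacent consonants already agree in place (/ɳ/ and /ʐ/ are both retroflex), so this form is consistent with the same rule.
/ɴ/ is a voiced uvular nasal. The following trigger /x/ is velar, so /ɴ/ must become velar as well.
The voiced velar nasal is [ŋ], so /ɴ/ → [ŋ].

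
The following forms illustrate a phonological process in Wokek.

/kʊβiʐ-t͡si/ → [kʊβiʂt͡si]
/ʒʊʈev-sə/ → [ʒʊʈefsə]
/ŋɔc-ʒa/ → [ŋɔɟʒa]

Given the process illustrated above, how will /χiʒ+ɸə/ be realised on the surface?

The data show regressive voicing assimilation: /ʐ/ → [ʂ] before /t͡s/; /v/ → [f] before /s/; /c/ → [ɟ] before /ʒ/. In each pair only voicing changes, matching the following consonant, while place and manner stay constant.
/ʒ/ is a voiced postalveolar fricative. The following trigger /ɸ/ is voiceless, so /ʒ/ must become voiceless as well.
The voiceless postalveolar fricative is [ʃ], so /ʒ/ → [ʃ].

[χiʃɸə]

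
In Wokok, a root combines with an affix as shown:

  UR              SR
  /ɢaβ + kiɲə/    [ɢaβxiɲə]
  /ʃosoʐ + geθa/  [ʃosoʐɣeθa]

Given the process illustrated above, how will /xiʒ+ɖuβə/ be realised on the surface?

The data show progressive manner assimilation: /k/ → [x] after /β/; /g/ → [ɣ] after /ʐ/. In each pair only manner changes, matching the preceding consonant, while place and voice stay constant.
The rule targets /ɖ/ (voiced retroflex stop), which sits after the trigger /ʒ/ (fricative).
The voiced retroflex fricative is [ʐ], so /ɖ/ → [ʐ].

[xiʒʐuβə]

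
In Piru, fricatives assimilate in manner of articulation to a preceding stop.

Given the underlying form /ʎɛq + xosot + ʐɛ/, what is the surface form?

/x/ is a voiceless velar fricative. The preceding trigger /q/ is a stop, so /x/ must become a stop as well.
Changing only its manner to stop gives [k] — the voiceless velar stop.
At the second juncture, /ʐ/ likewise becomes [ɖ] adjacent to /t/.

[ʎɛqkosotɖɛ]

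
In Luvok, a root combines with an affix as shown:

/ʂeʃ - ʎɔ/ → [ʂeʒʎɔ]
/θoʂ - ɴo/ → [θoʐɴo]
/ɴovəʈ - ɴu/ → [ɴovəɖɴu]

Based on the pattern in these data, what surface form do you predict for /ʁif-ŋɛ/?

[ʁivŋɛ]

The data show regressive voicing assimilation: /ʃ/ → [ʒ] before /ʎ/; /ʂ/ → [ʐ] before /ɴ/; /ʈ/ → [ɖ] before /ɴ/. In each pair only voicing changes, matching the following consonant, while place and manner stay constant.
/f/ is a voiceless labiodental fricative. The following trigger /ŋ/ is voiced, so /f/ must become voiced as well.
Changing only its voicing to voiced gives [v] — the voiced labiodental fricative.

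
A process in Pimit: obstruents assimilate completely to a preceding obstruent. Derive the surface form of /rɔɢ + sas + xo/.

[rɔɢɢasso]

/s/ is the segment targeted by the rule; it sits immediately after /ɢ/, so it assimilates completely and surfaces as [ɢ].
At the second juncture, /x/ likewise becomes [s] adjacent to /s/.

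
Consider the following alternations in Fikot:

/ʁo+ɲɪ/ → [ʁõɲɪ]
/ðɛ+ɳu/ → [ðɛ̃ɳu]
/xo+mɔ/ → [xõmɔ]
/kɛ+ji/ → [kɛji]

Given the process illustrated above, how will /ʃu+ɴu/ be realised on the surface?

The data show regressive nasality assimilation (vowel nasalisation): /o/ → [õ] before /ɲ/; /ɛ/ → [ɛ̃] before /ɳ/; /o/ → [õ] before /m/ — a vowel is nasalised by an immediately following nasal consonant.
No change occurs in [kɛji] because the vowel at the boundary is adjacent to an oral consonant, not a nasal (/ɛ/ next to /j/).
/u/ sits next to the nasal /ɴ/ and is therefore nasalised to [ũ].

[ʃũɴu]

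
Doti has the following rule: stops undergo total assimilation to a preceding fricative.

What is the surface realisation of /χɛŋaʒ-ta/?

[χɛŋaʒʒa]

/t/ is the segment targeted by the rule; it sits immediately after /ʒ/, so it assimilates completely and surfaces as [ʒ].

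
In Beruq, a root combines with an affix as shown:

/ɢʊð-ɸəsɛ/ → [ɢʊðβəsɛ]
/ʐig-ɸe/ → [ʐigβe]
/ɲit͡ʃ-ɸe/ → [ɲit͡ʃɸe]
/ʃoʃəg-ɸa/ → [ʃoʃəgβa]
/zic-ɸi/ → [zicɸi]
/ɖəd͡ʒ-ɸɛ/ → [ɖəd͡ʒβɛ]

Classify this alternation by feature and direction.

progressive voicing assimilation

Underlying /ɸ/ is realised as [β] next to /ð/; /ð/ itself does not change.
/ɸ/ is voiceless while /ð/ is voiced; the output [β] is voiced, matching the trigger — so the feature that spreads is voicing.
Place and manner are unchanged, so the assimilation is partial, not total.
Checking the remaining alternations: /ɸ/ → [β] after /g/ (voiceless → voiced, matching voiced); /ɸ/ → [β] after /d͡ʒ/ (voiceless → voiced, matching voiced) — only voicing changes, and always toward the preceding segment.
Nothing changes in [ɲit͡ʃɸe], [zicɸi]: there the adjacent consonants already agree in voicing (/ɸ/ and /t͡ʃ/ are both voiceless; /ɸ/ and /c/ are both voiceless), so these forms are consistent with the same rule.
Since the segment that changes follows the conditioning segment, the assimilation is progressive.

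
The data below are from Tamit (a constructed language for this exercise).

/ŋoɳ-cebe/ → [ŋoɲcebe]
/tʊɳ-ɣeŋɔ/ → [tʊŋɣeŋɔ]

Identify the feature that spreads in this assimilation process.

place

Comparing underlying and surface forms, /ɳ/ → [ɲ] is the alternation; the neighbouring /c/ is constant.
The change retroflex → palatal matches the place of the following /c/, identifying this as place assimilation.
The other alternating form patterns the same way: /ɳ/ → [ŋ] before /ɣ/ (retroflex → velar, matching velar) — only place changes, and always toward the following segment.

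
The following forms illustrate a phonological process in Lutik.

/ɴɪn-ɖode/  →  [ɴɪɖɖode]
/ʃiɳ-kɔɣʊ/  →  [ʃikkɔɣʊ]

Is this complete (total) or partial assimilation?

total assimilation

Comparing underlying and surface forms, /n/ → [ɖ] is the alternation; the neighbouring /ɖ/ is constant.
The output [ɖ] is identical to the trigger /ɖ/ — every feature (place, manner, voicing) has been copied — so this is total assimilation.
The remaining alternation confirms this: /ɳ/ → [k] before /k/ — in each case the output is a copy of the following consonant.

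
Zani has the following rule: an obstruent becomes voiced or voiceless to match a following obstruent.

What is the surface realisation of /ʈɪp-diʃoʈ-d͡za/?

[ʈɪbdiʃoɖd͡za]

The rule targets /p/ (voiceless bilabial stop), which sits before the trigger /d/ (voiced).
The voiced bilabial stop is [b], so /p/ → [b].
The same rule applies at the second boundary: /ʈ/ → [ɖ] next to /d͡z/.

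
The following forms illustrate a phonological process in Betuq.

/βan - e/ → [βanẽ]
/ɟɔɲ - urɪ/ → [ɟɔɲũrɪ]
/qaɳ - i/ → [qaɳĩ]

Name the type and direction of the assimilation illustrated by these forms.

The vowel /e/ surfaces as nasalised [ẽ] next to the preceding nasal /n/ — it has acquired the [+nasal] feature of its neighbour.
Likewise in the remaining data: /u/ → [ũ] after /ɲ/; /i/ → [ĩ] after /ɳ/ — each time a vowel is nasalised next to a preceding nasal.
Because the conditioning nasal is to the left of the vowel that changes, the process is progressive (perseverative).

progressive nasality assimilation (vowel nasalisation)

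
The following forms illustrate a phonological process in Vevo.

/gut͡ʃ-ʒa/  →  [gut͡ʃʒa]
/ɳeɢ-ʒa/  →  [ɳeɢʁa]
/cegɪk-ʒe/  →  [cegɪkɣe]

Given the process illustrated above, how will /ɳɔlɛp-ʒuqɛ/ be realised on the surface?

The data show progressive place assimilation: /ʒ/ → [ʁ] after /ɢ/; /ʒ/ → [ɣ] after /k/. In each pair only place changes, matching the preceding consonant, while manner and voice stay constant.
No alternation appears in [gut͡ʃʒa]: there the adjacent consonants already agree in place (/ʒ/ and /t͡ʃ/ are both postalveolar), so this form is consistent with the same rule.
/ʒ/ is a voiced postalveolar fricative. The preceding trigger /p/ is bilabial, so /ʒ/ must become bilabial as well.
A voiced bilabial fricative is [β], so the surface segment is [β].

[ɳɔlɛpβuqɛ]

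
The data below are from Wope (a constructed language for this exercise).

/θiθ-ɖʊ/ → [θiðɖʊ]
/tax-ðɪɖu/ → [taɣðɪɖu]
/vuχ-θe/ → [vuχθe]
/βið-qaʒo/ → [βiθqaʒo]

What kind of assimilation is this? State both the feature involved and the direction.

regressive voicing assimilation

Underlying /θ/ is realised as [ð] next to /ɖ/; /ɖ/ itself does not change.
The change voiceless → voiced matches the voicing of the following /ɖ/, identifying this as voicing assimilation.
Place and manner are unchanged, so the assimilation is partial, not total.
The same holds elsewhere in the data: /x/ → [ɣ] before /ð/ (voiceless → voiced, matching voiced); /ð/ → [θ] before /q/ (voiced → voiceless, matching voiceless) — only voicing changes, and always toward the following segment.
No alternation appears in [vuχθe]: there the adjacent consonants already agree in voicing (/χ/ and /θ/ are both voiceless), so this form is consistent with the same rule.
The trigger is the following segment, so the direction is regressive (anticipatory).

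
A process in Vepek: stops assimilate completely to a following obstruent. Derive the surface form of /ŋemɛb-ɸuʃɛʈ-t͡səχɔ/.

/b/ is the segment targeted by the rule; it sits immediately before /ɸ/, so it assimilates completely and surfaces as [ɸ].
At the second juncture, /ʈ/ likewise becomes [t͡s] adjacent to /t͡s/.

[ŋemɛɸɸuʃɛt͡st͡səχɔ]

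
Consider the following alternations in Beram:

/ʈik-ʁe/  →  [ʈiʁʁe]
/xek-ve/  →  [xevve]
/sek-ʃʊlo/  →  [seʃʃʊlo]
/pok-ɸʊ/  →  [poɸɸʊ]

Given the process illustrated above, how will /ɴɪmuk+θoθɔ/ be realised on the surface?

[ɴɪmuθθoθɔ]

The data show regressive total assimilation (/k/ → [ʁ] before /ʁ/; /k/ → [v] before /v/; /k/ → [ʃ] before /ʃ/; /k/ → [ɸ] before /ɸ/): in every case the target segment becomes identical to its following neighbour, copying more than a single feature.
/k/ is the segment targeted by the rule; it sits immediately before /θ/, so it assimilates completely and surfaces as [θ].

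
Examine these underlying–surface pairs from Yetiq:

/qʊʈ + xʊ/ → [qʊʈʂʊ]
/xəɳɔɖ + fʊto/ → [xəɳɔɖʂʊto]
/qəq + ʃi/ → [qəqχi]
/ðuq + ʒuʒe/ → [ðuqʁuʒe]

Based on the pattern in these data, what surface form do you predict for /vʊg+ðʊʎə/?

[vʊgɣʊʎə]

The data show progressive place assimilation: /x/ → [ʂ] after /ʈ/; /f/ → [ʂ] after /ɖ/; /ʃ/ → [χ] after /q/; /ʒ/ → [ʁ] after /q/. In each pair only place changes, matching the preceding consonant, while manner and voice stay constant.
The rule targets /ð/ (voiced dental fricative), which sits after the trigger /g/ (velar).
Changing only its place to velar gives [ɣ] — the voiced velar fricative.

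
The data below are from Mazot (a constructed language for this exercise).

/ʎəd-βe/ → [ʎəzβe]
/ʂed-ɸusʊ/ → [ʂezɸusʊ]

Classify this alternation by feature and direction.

regressive manner assimilation

Underlying /d/ is realised as [z] next to /β/; /β/ itself does not change.
/d/ is a stop while /β/ is a fricative; the output [z] is a fricative, matching the trigger — so the feature that spreads is manner.
Place and voice are unchanged, so the assimilation is partial, not total.
The other alternating form patterns the same way: /d/ → [z] before /ɸ/ (stop → fricative, matching a fricative) — only manner changes, and always toward the following segment.
Since the segment that changes precedes the conditioning segment, the assimilation is regressive.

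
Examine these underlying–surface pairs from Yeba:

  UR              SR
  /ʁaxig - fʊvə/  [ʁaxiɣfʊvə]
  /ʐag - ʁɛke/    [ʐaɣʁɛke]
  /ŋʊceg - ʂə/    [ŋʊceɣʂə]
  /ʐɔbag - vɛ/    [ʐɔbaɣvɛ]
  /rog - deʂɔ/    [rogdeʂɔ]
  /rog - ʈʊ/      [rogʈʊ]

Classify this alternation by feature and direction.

Underlying /g/ is realised as [ɣ] next to /f/; /f/ itself does not change.
/g/ is a stop while /f/ is a fricative; the output [ɣ] is a fricative, matching the trigger — so the feature that spreads is manner.
Place and voice are unchanged, so the assimilation is partial, not total.
Checking the remaining alternations: /g/ → [ɣ] before /ʁ/ (stop → fricative, matching a fricative); /g/ → [ɣ] before /ʂ/ (stop → fricative, matching a fricative); /g/ → [ɣ] before /v/ (stop → fricative, matching a fricative) — only manner changes, and always toward the following segment.
No alternation appears in [rogdeʂɔ], [rogʈʊ]: there the adjacent consonants already agree in manner (/g/ and /d/ are both stops; /g/ and /ʈ/ are both stops), so these forms are consistent with the same rule.
Since the segment that changes precedes the conditioning segment, the assimilation is regressive.

regressive manner assimilation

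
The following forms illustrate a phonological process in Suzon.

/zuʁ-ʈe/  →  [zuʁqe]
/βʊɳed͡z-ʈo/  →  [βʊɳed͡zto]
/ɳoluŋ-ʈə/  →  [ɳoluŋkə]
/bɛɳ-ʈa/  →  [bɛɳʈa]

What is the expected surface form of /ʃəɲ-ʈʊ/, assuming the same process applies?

[ʃəɲcʊ]

The data show progressive place assimilation: /ʈ/ → [q] after /ʁ/; /ʈ/ → [t] after /d͡z/; /ʈ/ → [k] after /ŋ/. In each pair only place changes, matching the preceding consonant, while manner and voice stay constant.
No alternation appears in [bɛɳʈa]: there the adjacent consonants already agree in place (/ʈ/ and /ɳ/ are both retroflex), so this form is consistent with the same rule.
The rule targets /ʈ/ (voiceless retroflex stop), which sits after the trigger /ɲ/ (palatal).
Changing only its place to palatal gives [c] — the voiceless palatal stop.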